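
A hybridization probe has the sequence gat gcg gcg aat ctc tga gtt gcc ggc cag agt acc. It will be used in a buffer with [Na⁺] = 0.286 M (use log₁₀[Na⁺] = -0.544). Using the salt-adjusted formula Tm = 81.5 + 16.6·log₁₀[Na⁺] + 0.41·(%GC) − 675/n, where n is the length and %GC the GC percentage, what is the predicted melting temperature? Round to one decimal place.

78.8°C

Length n = 36. Counting bases: C=10, T=7, G=12, A=7
G+C = 22, so %GC = 22/36 × 100 = 61.111%
Salt term: 16.6 × (-0.544) = -9.03
GC term: 0.41 × 61.111 = 25.056; length term: −675/36 = −18.75
Tm = 81.5 + (-9.03) + 25.056 − 18.75 = 78.776 → 78.8°C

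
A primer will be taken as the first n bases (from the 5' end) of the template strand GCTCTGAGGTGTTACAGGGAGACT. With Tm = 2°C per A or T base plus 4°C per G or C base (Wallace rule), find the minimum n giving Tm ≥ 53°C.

n = 18

First 17 bases: GCTCTGAGGTGTTACAG → Tm = 52°C (< 53°C)
First 18 bases: GCTCTGAGGTGTTACAGG → Tm = 56°C (≥ 53°C)
Each additional base adds 2°C (A/T) or 4°C (G/C), so Tm is non-decreasing in n; n = 18 is the first length to reach 53°C.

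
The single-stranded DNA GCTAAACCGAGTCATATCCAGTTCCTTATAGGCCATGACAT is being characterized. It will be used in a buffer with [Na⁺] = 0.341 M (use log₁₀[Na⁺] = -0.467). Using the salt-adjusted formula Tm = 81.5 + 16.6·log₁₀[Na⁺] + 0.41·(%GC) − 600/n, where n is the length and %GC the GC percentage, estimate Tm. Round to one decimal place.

77.1°C

Length n = 41. Base counts: T=11, G=7, A=12, C=11
G+C = 18, so %GC = 18/41 × 100 = 43.902%
Salt term: 16.6 × (-0.467) = -7.752
GC term: 0.41 × 43.902 = 18; length term: −600/41 = −14.634
Tm = 81.5 + (-7.752) + 18 − 14.634 = 77.114 → 77.1°C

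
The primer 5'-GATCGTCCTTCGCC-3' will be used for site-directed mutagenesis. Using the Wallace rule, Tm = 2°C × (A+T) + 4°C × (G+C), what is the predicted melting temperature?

G=3, T=4, A=1, C=6
So N_AT = 5 and N_GC = 9.
Tm = 4·9 + 2·5 = 36 + 10 = 46°C

46°C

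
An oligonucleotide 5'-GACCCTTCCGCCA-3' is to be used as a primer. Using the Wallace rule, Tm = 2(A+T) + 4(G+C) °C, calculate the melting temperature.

44°C

Counting bases: A=2, G=2, C=7, T=2
So N_AT = 4 and N_GC = 9.
Tm = 2(4) + 4(9) = 8 + 36 = 44°C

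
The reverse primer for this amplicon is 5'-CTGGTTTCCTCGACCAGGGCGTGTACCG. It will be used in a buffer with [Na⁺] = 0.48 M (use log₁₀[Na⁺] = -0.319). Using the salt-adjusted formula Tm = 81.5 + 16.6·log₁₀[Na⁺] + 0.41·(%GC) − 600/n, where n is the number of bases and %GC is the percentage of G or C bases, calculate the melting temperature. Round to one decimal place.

Length n = 28. T=7, G=9, C=9, A=3
G+C = 18, so %GC = 18/28 × 100 = 64.286%
Salt term: 16.6 × (-0.319) = -5.295
GC term: 0.41 × 64.286 = 26.357; length term: −600/28 = −21.429
Tm = 81.5 + (-5.295) + 26.357 − 21.429 = 81.133 → 81.1°C

81.1°C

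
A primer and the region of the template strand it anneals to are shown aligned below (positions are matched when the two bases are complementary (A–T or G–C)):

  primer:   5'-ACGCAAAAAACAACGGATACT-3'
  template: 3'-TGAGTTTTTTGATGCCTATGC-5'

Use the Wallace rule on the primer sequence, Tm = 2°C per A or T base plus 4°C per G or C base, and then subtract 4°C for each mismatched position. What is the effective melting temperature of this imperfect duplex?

46°C

Primer base counts: A=11, T=2, G=3, C=5 → A+T=13, G+C=8
Perfect-match Tm = 2(13) + 4(8) = 26 + 32 = 58°C
Mismatches (positions where the bases are not complementary): 3 (at positions 3, 12, 21)
Effective Tm = 58 − 3×4 = 58 − 12 = 46°C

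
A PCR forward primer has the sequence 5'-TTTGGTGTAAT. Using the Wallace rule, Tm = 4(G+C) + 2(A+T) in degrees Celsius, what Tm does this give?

28°C

Scanning the sequence gives G=3, A=2, C=0, T=6.
AT pairs contribute 8, GC pairs contribute 3.
Tm = 2×8 + 4×3 = 28°C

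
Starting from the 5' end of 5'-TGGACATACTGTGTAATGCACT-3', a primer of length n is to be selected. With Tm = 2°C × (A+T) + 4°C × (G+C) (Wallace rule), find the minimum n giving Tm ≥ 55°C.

First 19 bases: TGGACATACTGTGTAATGC → Tm = 54°C (< 55°C)
First 20 bases: TGGACATACTGTGTAATGCA → Tm = 56°C (≥ 55°C)
Each additional base adds 2°C (A/T) or 4°C (G/C), so Tm is non-decreasing in n; n = 20 is the first length to reach 55°C.

n = 20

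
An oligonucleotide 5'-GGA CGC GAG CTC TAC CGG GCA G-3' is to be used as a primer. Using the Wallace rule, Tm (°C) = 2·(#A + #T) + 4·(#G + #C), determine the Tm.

76°C

Scanning the sequence gives G=9, C=7, A=4, T=2.
So N_AT = 6 and N_GC = 16.
Tm = 2×6 + 4×16 = 76°C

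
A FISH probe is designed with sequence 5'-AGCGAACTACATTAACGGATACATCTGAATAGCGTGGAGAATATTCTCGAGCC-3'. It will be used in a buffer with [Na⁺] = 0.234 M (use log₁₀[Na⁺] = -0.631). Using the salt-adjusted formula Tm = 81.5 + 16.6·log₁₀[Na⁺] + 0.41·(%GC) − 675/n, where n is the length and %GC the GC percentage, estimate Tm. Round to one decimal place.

Length n = 53. Counting bases: A=18, G=12, C=11, T=12
G+C = 23, so %GC = 23/53 × 100 = 43.396%
Salt term: 16.6 × (-0.631) = -10.475
GC term: 0.41 × 43.396 = 17.792; length term: −675/53 = −12.736
Tm = 81.5 + (-10.475) + 17.792 − 12.736 = 76.081 → 76.1°C

76.1°C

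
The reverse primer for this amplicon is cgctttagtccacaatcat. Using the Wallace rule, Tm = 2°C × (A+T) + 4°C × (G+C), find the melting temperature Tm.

54°C

Base counts: C=6, G=2, A=5, T=6
A+T = 11, G+C = 8
Tm = 2(11) + 4(8) = 22 + 32 = 54°C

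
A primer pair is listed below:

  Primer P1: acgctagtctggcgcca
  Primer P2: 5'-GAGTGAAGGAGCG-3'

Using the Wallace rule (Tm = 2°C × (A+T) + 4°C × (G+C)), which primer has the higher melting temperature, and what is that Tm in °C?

Primer P1, 56°C

Primer P1: A+T=6, G+C=11 → Tm = 2(6)+4(11) = 56°C
Primer P2: A+T=5, G+C=8 → Tm = 2(5)+4(8) = 42°C
56°C vs 42°C → primer P1 is higher.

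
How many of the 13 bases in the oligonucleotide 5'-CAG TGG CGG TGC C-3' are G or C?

10

Scanning the sequence gives C=4, A=1, G=6, T=2.
G+C = 6 + 4 = 10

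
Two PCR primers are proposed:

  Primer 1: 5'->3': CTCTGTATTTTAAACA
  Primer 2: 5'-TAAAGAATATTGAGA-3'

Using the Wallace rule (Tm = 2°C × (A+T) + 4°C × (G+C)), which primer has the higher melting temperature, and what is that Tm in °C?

Primer 1: A+T=12, G+C=4 → Tm = 2(12)+4(4) = 40°C
Primer 2: A+T=12, G+C=3 → Tm = 2(12)+4(3) = 36°C
40°C vs 36°C → primer 1 is higher.

Primer 1, 40°C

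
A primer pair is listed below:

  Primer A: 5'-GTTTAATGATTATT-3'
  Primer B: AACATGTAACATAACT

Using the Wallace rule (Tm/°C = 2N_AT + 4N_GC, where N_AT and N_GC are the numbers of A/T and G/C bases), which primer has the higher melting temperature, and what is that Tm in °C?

Primer A: A+T=12, G+C=2 → Tm = 2(12)+4(2) = 32°C
Primer B: A+T=12, G+C=4 → Tm = 2(12)+4(4) = 40°C
32°C vs 40°C → primer B is higher.

Primer B, 40°C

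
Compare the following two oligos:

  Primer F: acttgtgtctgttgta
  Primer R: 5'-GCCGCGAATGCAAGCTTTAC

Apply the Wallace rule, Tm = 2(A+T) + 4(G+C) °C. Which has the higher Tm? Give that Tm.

Primer F: A+T=10, G+C=6 → Tm = 2(10)+4(6) = 44°C
Primer R: A+T=9, G+C=11 → Tm = 2(9)+4(11) = 62°C
44°C vs 62°C → primer R is higher.

Primer R, 62°C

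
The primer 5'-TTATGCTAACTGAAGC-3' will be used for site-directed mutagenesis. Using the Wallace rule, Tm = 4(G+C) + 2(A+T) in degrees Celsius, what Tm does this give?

Base counts: C=3, T=5, A=5, G=3
A+T = 10, G+C = 6
Tm = 2×10 + 4×6 = 44°C

44°C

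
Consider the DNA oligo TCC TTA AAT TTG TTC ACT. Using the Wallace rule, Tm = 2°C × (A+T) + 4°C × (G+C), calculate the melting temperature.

46°C

Scanning the sequence gives A=4, G=1, T=9, C=4.
So N_AT = 13 and N_GC = 5.
Tm = 4·5 + 2·13 = 20 + 26 = 46°C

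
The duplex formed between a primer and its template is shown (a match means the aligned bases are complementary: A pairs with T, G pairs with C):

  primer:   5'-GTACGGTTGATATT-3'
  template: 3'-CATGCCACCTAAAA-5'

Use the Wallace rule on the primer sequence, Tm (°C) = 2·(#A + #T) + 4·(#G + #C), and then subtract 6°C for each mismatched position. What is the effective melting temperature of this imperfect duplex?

26°C

Primer base counts: A=3, T=6, G=4, C=1 → A+T=9, G+C=5
Perfect-match Tm = 2(9) + 4(5) = 18 + 20 = 38°C
Mismatches (positions where the bases are not complementary): 2 (at positions 8, 12)
Effective Tm = 38 − 2×6 = 38 − 12 = 26°C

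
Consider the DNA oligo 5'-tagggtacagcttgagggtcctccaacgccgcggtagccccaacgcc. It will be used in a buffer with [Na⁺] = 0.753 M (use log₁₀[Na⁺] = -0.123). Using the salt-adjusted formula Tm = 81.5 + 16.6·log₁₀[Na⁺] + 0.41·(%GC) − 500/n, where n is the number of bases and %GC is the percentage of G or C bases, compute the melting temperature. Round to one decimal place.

95.9°C

Length n = 47. T=7, G=14, A=9, C=17
G+C = 31, so %GC = 31/47 × 100 = 65.957%
Salt term: 16.6 × (-0.123) = -2.042
GC term: 0.41 × 65.957 = 27.042; length term: −500/47 = −10.638
Tm = 81.5 + (-2.042) + 27.042 − 10.638 = 95.862 → 95.9°C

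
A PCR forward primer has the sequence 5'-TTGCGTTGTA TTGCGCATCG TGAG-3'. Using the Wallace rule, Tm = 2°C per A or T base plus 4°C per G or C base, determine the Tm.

Base counts: C=4, T=9, G=8, A=3
A+T = 12, G+C = 12
Tm = 2(12) + 4(12) = 24 + 48 = 72°C

72°C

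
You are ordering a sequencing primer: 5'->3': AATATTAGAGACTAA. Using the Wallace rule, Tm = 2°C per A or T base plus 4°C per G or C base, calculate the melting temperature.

Scanning the sequence gives A=8, C=1, T=4, G=2.
AT pairs contribute 12, GC pairs contribute 3.
Tm = 4·3 + 2·12 = 12 + 24 = 36°C

36°C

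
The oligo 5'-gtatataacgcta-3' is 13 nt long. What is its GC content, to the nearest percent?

31%

G=2, T=4, C=2, A=5
G+C = 2 + 2 = 4 out of 13 bases
%GC = 4/13 × 100 = 30.77% ≈ 31%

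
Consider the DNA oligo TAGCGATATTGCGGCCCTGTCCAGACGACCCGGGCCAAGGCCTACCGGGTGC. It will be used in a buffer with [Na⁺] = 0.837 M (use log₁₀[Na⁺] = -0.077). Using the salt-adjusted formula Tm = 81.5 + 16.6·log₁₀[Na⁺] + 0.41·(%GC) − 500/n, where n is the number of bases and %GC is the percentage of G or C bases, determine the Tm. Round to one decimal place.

Length n = 52. G=17, A=9, C=18, T=8
G+C = 35, so %GC = 35/52 × 100 = 67.308%
Salt term: 16.6 × (-0.077) = -1.278
GC term: 0.41 × 67.308 = 27.596; length term: −500/52 = −9.615
Tm = 81.5 + (-1.278) + 27.596 − 9.615 = 98.203 → 98.2°C

98.2°C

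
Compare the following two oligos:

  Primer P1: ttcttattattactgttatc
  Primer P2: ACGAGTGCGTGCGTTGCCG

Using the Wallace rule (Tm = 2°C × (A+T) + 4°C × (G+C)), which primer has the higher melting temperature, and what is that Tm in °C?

Primer P2, 64°C

Primer P1: A+T=16, G+C=4 → Tm = 2(16)+4(4) = 48°C
Primer P2: A+T=6, G+C=13 → Tm = 2(6)+4(13) = 64°C
48°C vs 64°C → primer P2 is higher.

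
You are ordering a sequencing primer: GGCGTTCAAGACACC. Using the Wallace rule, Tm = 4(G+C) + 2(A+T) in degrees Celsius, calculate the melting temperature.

Counting bases: C=5, A=4, G=4, T=2
AT pairs contribute 6, GC pairs contribute 9.
Tm = 2×6 + 4×9 = 48°C

48°C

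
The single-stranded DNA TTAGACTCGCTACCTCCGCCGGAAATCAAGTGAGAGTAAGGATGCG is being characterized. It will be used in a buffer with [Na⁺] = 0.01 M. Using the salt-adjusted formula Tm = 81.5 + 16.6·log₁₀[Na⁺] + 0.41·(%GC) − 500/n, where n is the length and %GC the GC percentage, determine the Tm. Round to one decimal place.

Length n = 46. G=13, T=9, A=13, C=11
G+C = 24, so %GC = 24/46 × 100 = 52.174%
Salt term: 16.6 × (-2) = -33.2
GC term: 0.41 × 52.174 = 21.391; length term: −500/46 = −10.87
Tm = 81.5 + (-33.2) + 21.391 − 10.87 = 58.821 → 58.8°C

58.8°C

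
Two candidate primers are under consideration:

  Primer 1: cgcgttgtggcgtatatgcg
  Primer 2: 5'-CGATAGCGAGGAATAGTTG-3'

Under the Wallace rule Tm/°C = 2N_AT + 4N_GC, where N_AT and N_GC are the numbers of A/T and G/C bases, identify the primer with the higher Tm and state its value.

Primer 1, 64°C

Primer 1: A+T=8, G+C=12 → Tm = 2(8)+4(12) = 64°C
Primer 2: A+T=10, G+C=9 → Tm = 2(10)+4(9) = 56°C
64°C vs 56°C → primer 1 is higher.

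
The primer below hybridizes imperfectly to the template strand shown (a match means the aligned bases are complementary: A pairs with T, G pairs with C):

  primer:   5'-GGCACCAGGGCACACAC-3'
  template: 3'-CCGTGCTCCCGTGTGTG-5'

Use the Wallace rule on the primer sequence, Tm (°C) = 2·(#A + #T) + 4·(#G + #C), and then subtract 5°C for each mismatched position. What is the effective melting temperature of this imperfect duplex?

Primer base counts: A=5, T=0, G=5, C=7 → A+T=5, G+C=12
Perfect-match Tm = 2(5) + 4(12) = 10 + 48 = 58°C
Mismatches (positions where the bases are not complementary): 1 (at position 6)
Effective Tm = 58 − 1×5 = 58 − 5 = 53°C

53°C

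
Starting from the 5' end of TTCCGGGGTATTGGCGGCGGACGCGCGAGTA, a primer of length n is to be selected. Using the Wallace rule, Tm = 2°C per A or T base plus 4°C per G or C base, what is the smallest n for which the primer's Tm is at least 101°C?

n = 30

First 29 bases: TTCCGGGGTATTGGCGGCGGACGCGCGAG → Tm = 100°C (< 101°C)
First 30 bases: TTCCGGGGTATTGGCGGCGGACGCGCGAGT → Tm = 102°C (≥ 101°C)
Each additional base adds 2°C (A/T) or 4°C (G/C), so Tm is non-decreasing in n; n = 30 is the first length to reach 101°C.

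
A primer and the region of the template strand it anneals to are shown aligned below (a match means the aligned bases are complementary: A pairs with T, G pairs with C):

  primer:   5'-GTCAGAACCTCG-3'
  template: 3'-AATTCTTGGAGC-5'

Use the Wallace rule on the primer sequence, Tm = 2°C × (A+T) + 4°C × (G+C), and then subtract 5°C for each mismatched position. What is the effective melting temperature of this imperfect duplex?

28°C

Primer base counts: A=3, T=2, G=3, C=4 → A+T=5, G+C=7
Perfect-match Tm = 2(5) + 4(7) = 10 + 28 = 38°C
Mismatches (positions where the bases are not complementary): 2 (at positions 1, 3)
Effective Tm = 38 − 2×5 = 38 − 10 = 28°C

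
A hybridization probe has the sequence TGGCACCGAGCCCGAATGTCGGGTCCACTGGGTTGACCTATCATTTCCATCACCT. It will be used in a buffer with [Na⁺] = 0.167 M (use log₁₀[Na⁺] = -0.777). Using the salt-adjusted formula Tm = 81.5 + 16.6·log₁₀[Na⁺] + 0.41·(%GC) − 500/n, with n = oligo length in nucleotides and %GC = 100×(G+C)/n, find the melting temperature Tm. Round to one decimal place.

Length n = 55. A=10, G=13, C=18, T=14
G+C = 31, so %GC = 31/55 × 100 = 56.364%
Salt term: 16.6 × (-0.777) = -12.898
GC term: 0.41 × 56.364 = 23.109; length term: −500/55 = −9.091
Tm = 81.5 + (-12.898) + 23.109 − 9.091 = 82.62 → 82.6°C

82.6°C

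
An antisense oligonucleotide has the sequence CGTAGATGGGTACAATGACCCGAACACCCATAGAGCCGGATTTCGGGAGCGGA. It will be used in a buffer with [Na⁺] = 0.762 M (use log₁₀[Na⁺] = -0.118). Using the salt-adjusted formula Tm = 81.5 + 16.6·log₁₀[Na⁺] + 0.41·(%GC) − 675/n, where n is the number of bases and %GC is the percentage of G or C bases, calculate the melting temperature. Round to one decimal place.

Length n = 53. Counting bases: C=13, T=8, G=17, A=15
G+C = 30, so %GC = 30/53 × 100 = 56.604%
Salt term: 16.6 × (-0.118) = -1.959
GC term: 0.41 × 56.604 = 23.208; length term: −675/53 = −12.736
Tm = 81.5 + (-1.959) + 23.208 − 12.736 = 90.013 → 90.0°C

90.0°C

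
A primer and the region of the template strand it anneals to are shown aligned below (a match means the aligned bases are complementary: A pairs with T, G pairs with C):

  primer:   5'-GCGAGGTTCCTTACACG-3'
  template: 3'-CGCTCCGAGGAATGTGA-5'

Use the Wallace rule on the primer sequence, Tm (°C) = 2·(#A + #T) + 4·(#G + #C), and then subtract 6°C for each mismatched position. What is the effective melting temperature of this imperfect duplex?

Primer base counts: A=3, T=4, G=5, C=5 → A+T=7, G+C=10
Perfect-match Tm = 2(7) + 4(10) = 14 + 40 = 54°C
Mismatches (positions where the bases are not complementary): 2 (at positions 7, 17)
Effective Tm = 54 − 2×6 = 54 − 12 = 42°C

42°C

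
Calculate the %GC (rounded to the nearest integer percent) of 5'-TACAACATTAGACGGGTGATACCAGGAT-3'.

43%

Base counts: C=5, G=7, T=6, A=10
G+C = 7 + 5 = 12 out of 28 bases
%GC = 12/28 × 100 = 42.86% ≈ 43%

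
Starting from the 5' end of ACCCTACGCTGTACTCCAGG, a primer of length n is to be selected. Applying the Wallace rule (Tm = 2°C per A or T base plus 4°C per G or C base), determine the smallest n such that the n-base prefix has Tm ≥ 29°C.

n = 9

First 8 bases: ACCCTACG → Tm = 26°C (< 29°C)
First 9 bases: ACCCTACGC → Tm = 30°C (≥ 29°C)
Each additional base adds 2°C (A/T) or 4°C (G/C), so Tm is non-decreasing in n; n = 9 is the first length to reach 29°C.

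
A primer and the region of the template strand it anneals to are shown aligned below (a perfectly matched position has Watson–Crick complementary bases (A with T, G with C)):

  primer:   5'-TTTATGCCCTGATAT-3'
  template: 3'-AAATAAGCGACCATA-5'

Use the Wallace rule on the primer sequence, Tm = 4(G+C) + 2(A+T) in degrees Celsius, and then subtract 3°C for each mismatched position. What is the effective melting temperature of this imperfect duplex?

Primer base counts: A=3, T=7, G=2, C=3 → A+T=10, G+C=5
Perfect-match Tm = 2(10) + 4(5) = 20 + 20 = 40°C
Mismatches (positions where the bases are not complementary): 3 (at positions 6, 8, 12)
Effective Tm = 40 − 3×3 = 40 − 9 = 31°C

31°C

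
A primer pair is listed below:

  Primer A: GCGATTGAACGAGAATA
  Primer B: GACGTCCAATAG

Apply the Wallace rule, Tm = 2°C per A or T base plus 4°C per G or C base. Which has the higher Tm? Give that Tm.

Primer A, 48°C

Primer A: A+T=10, G+C=7 → Tm = 2(10)+4(7) = 48°C
Primer B: A+T=6, G+C=6 → Tm = 2(6)+4(6) = 36°C
48°C vs 36°C → primer A is higher.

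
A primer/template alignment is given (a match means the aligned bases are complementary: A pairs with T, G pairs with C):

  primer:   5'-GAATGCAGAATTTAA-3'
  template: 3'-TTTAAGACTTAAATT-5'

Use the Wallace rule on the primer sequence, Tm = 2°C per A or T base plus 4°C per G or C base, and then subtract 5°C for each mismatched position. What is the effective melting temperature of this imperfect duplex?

Primer base counts: A=7, T=4, G=3, C=1 → A+T=11, G+C=4
Perfect-match Tm = 2(11) + 4(4) = 22 + 16 = 38°C
Mismatches (positions where the bases are not complementary): 3 (at positions 1, 5, 7)
Effective Tm = 38 − 3×5 = 38 − 15 = 23°C

23°C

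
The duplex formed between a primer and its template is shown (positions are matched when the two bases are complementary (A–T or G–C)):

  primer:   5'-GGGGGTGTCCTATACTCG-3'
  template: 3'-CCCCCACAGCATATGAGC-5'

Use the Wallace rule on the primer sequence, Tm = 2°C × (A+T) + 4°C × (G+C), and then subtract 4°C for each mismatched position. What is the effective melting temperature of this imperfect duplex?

Primer base counts: A=2, T=5, G=7, C=4 → A+T=7, G+C=11
Perfect-match Tm = 2(7) + 4(11) = 14 + 44 = 58°C
Mismatches (positions where the bases are not complementary): 1 (at position 10)
Effective Tm = 58 − 1×4 = 58 − 4 = 54°C

54°C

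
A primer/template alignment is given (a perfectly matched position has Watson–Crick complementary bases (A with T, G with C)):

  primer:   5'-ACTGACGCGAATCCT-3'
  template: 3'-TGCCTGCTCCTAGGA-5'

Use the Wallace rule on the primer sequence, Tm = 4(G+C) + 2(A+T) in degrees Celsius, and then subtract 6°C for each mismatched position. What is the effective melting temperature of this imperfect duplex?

28°C

Primer base counts: A=4, T=3, G=3, C=5 → A+T=7, G+C=8
Perfect-match Tm = 2(7) + 4(8) = 14 + 32 = 46°C
Mismatches (positions where the bases are not complementary): 3 (at positions 3, 8, 10)
Effective Tm = 46 − 3×6 = 46 − 18 = 28°C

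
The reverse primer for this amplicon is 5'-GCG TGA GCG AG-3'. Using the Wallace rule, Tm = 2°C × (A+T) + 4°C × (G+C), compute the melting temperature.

Base counts: G=6, C=2, T=1, A=2
AT pairs contribute 3, GC pairs contribute 8.
Tm = 4·8 + 2·3 = 32 + 6 = 38°C

38°C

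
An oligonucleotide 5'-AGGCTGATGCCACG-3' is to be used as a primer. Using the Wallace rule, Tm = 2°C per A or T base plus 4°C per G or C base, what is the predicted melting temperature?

Scanning the sequence gives G=5, A=3, C=4, T=2.
A+T = 5, G+C = 9
Tm = 4·9 + 2·5 = 36 + 10 = 46°C

46°C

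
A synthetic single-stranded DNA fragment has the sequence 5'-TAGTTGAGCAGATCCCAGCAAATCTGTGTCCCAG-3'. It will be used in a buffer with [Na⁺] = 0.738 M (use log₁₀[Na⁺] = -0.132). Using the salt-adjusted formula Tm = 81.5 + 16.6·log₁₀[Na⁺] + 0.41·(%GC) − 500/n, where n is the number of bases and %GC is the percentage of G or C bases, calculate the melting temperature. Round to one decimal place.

Length n = 34. Counting bases: A=9, C=9, G=8, T=8
G+C = 17, so %GC = 17/34 × 100 = 50%
Salt term: 16.6 × (-0.132) = -2.191
GC term: 0.41 × 50 = 20.5; length term: −500/34 = −14.706
Tm = 81.5 + (-2.191) + 20.5 − 14.706 = 85.103 → 85.1°C

85.1°C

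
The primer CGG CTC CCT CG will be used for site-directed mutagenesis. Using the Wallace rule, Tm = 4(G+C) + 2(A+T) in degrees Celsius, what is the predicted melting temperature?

Scanning the sequence gives A=0, C=6, G=3, T=2.
So N_AT = 2 and N_GC = 9.
Tm = 2(2) + 4(9) = 4 + 36 = 40°C

40°C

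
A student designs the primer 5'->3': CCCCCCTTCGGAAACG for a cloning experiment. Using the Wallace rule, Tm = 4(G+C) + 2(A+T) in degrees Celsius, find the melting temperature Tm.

Counting bases: C=8, A=3, G=3, T=2
So N_AT = 5 and N_GC = 11.
Tm = 2(5) + 4(11) = 10 + 44 = 54°C

54°C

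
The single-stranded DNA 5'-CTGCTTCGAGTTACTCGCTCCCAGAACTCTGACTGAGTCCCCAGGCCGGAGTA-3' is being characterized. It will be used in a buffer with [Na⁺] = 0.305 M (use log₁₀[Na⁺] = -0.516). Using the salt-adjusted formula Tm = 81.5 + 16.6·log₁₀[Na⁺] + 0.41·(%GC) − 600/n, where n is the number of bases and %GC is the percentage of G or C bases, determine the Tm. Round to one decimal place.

85.6°C

Length n = 53. Counting bases: C=18, A=10, G=13, T=12
G+C = 31, so %GC = 31/53 × 100 = 58.491%
Salt term: 16.6 × (-0.516) = -8.566
GC term: 0.41 × 58.491 = 23.981; length term: −600/53 = −11.321
Tm = 81.5 + (-8.566) + 23.981 − 11.321 = 85.594 → 85.6°C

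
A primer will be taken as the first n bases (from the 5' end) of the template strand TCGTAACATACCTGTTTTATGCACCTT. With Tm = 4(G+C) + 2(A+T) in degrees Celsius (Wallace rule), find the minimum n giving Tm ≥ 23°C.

First 8 bases: TCGTAACA → Tm = 22°C (< 23°C)
First 9 bases: TCGTAACAT → Tm = 24°C (≥ 23°C)
Since every base adds ≥2°C, Tm only increases with n, so the threshold is first crossed at n = 9.

n = 9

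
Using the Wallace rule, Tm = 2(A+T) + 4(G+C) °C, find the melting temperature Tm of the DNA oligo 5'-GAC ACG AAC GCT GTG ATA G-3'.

Counting bases: T=3, G=6, C=4, A=6
So N_AT = 9 and N_GC = 10.
Tm = 4·10 + 2·9 = 40 + 18 = 58°C

58°C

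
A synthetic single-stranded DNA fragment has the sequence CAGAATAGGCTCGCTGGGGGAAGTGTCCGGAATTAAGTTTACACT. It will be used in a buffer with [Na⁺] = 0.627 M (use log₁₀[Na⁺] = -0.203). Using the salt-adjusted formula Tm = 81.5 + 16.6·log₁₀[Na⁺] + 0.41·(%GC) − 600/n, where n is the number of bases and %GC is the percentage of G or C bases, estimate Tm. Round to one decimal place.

84.8°C

Length n = 45. Base counts: T=11, C=8, G=14, A=12
G+C = 22, so %GC = 22/45 × 100 = 48.889%
Salt term: 16.6 × (-0.203) = -3.37
GC term: 0.41 × 48.889 = 20.044; length term: −600/45 = −13.333
Tm = 81.5 + (-3.37) + 20.044 − 13.333 = 84.841 → 84.8°C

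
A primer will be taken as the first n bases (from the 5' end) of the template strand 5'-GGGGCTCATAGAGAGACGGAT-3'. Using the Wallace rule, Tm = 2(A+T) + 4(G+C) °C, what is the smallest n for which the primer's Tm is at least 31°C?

n = 10

First 9 bases: GGGGCTCAT → Tm = 30°C (< 31°C)
First 10 bases: GGGGCTCATA → Tm = 32°C (≥ 31°C)
Since every base adds ≥2°C, Tm only increases with n, so the threshold is first crossed at n = 10.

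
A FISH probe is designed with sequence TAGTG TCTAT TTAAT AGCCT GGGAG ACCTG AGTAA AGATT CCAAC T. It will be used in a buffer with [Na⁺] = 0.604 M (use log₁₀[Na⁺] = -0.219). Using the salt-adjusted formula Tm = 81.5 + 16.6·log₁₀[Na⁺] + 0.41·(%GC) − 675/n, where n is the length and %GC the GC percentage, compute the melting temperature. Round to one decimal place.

Length n = 46. T=14, C=8, G=10, A=14
G+C = 18, so %GC = 18/46 × 100 = 39.13%
Salt term: 16.6 × (-0.219) = -3.635
GC term: 0.41 × 39.13 = 16.043; length term: −675/46 = −14.674
Tm = 81.5 + (-3.635) + 16.043 − 14.674 = 79.234 → 79.2°C

79.2°C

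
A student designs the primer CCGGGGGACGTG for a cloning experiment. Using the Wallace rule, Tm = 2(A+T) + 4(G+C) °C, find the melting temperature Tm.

Counting bases: G=7, C=3, T=1, A=1
AT pairs contribute 2, GC pairs contribute 10.
Tm = 2(2) + 4(10) = 4 + 40 = 44°C

44°C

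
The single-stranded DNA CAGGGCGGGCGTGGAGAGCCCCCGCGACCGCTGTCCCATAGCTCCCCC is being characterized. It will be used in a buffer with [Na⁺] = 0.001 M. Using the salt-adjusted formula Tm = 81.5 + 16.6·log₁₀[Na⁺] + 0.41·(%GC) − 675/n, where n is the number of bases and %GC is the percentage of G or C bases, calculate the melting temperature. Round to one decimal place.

49.2°C

Length n = 48. Counting bases: G=16, T=5, A=6, C=21
G+C = 37, so %GC = 37/48 × 100 = 77.083%
Salt term: 16.6 × (-3) = -49.8
GC term: 0.41 × 77.083 = 31.604; length term: −675/48 = −14.062
Tm = 81.5 + (-49.8) + 31.604 − 14.062 = 49.242 → 49.2°C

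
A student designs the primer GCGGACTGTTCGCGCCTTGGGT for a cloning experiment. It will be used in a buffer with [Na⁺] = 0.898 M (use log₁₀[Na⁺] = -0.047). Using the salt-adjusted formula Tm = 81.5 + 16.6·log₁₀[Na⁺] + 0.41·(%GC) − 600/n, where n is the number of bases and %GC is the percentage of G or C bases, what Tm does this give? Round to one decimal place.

81.4°C

Length n = 22. Counting bases: C=6, A=1, G=9, T=6
G+C = 15, so %GC = 15/22 × 100 = 68.182%
Salt term: 16.6 × (-0.047) = -0.78
GC term: 0.41 × 68.182 = 27.955; length term: −600/22 = −27.273
Tm = 81.5 + (-0.78) + 27.955 − 27.273 = 81.402 → 81.4°C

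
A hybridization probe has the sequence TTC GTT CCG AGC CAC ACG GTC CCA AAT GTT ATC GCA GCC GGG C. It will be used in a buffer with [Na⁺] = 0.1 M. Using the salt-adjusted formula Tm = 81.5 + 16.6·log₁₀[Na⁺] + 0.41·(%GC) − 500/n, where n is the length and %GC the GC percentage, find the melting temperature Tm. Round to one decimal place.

Length n = 43. T=9, C=15, G=11, A=8
G+C = 26, so %GC = 26/43 × 100 = 60.465%
Salt term: 16.6 × (-1) = -16.6
GC term: 0.41 × 60.465 = 24.791; length term: −500/43 = −11.628
Tm = 81.5 + (-16.6) + 24.791 − 11.628 = 78.063 → 78.1°C

78.1°C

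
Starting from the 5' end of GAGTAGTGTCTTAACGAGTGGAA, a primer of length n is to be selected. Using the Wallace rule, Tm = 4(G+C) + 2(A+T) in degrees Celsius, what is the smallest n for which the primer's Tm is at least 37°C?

First 13 bases: GAGTAGTGTCTTA → Tm = 36°C (< 37°C)
First 14 bases: GAGTAGTGTCTTAA → Tm = 38°C (≥ 37°C)
Since every base adds ≥2°C, Tm only increases with n, so the threshold is first crossed at n = 14.

n = 14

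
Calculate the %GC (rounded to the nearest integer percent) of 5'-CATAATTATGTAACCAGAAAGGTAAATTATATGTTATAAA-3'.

Base counts: C=3, A=19, G=5, T=13
G+C = 5 + 3 = 8 out of 40 bases
%GC = 8/40 × 100 = 20% ≈ 20%

20%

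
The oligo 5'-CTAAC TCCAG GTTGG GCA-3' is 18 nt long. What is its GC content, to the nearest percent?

56%

Scanning the sequence gives C=5, T=4, G=5, A=4.
G+C = 5 + 5 = 10 out of 18 bases
%GC = 10/18 × 100 = 55.56% ≈ 56%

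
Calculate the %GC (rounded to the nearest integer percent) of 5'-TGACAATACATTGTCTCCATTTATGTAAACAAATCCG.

Scanning the sequence gives C=8, G=4, A=13, T=12.
G+C = 4 + 8 = 12 out of 37 bases
%GC = 12/37 × 100 = 32.43% ≈ 32%

32%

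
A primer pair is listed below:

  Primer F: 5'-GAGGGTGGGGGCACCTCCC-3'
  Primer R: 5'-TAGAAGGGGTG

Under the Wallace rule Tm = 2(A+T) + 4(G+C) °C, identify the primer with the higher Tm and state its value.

Primer F, 68°C

Primer F: A+T=4, G+C=15 → Tm = 2(4)+4(15) = 68°C
Primer R: A+T=5, G+C=6 → Tm = 2(5)+4(6) = 34°C
68°C vs 34°C → primer F is higher.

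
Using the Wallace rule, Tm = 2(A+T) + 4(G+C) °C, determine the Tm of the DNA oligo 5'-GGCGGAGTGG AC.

42°C

Base counts: T=1, G=7, C=2, A=2
A+T = 3, G+C = 9
Tm = 2(3) + 4(9) = 6 + 36 = 42°C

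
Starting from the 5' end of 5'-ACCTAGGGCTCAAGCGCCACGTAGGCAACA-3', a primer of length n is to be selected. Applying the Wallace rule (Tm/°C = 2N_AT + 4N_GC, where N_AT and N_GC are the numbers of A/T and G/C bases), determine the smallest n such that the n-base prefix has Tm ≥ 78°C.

n = 24

First 23 bases: ACCTAGGGCTCAAGCGCCACGTA → Tm = 74°C (< 78°C)
First 24 bases: ACCTAGGGCTCAAGCGCCACGTAG → Tm = 78°C (≥ 78°C)
Each additional base adds 2°C (A/T) or 4°C (G/C), so Tm is non-decreasing in n; n = 24 is the first length to reach 78°C.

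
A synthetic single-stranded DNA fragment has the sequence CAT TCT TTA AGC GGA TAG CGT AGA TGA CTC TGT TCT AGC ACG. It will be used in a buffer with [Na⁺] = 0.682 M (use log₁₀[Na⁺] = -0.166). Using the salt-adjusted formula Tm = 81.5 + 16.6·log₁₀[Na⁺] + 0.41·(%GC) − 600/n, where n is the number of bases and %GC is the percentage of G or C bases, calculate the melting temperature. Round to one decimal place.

83.0°C

Length n = 42. Base counts: T=13, C=9, G=10, A=10
G+C = 19, so %GC = 19/42 × 100 = 45.238%
Salt term: 16.6 × (-0.166) = -2.756
GC term: 0.41 × 45.238 = 18.548; length term: −600/42 = −14.286
Tm = 81.5 + (-2.756) + 18.548 − 14.286 = 83.006 → 83.0°C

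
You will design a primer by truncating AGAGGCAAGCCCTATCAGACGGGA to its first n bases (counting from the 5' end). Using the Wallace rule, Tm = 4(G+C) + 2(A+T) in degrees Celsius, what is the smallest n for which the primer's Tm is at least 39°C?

n = 12

First 11 bases: AGAGGCAAGCC → Tm = 36°C (< 39°C)
First 12 bases: AGAGGCAAGCCC → Tm = 40°C (≥ 39°C)
Since every base adds ≥2°C, Tm only increases with n, so the threshold is first crossed at n = 12.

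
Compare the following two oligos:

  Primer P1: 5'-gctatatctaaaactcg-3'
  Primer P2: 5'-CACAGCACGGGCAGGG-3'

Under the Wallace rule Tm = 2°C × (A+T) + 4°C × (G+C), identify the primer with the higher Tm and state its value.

Primer P1: A+T=11, G+C=6 → Tm = 2(11)+4(6) = 46°C
Primer P2: A+T=4, G+C=12 → Tm = 2(4)+4(12) = 56°C
46°C vs 56°C → primer P2 is higher.

Primer P2, 56°C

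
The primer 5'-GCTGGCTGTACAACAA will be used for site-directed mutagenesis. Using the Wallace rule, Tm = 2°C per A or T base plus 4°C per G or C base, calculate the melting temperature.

48°C

Counting bases: A=5, G=4, C=4, T=3
A+T = 8, G+C = 8
Tm = 2(8) + 4(8) = 16 + 32 = 48°C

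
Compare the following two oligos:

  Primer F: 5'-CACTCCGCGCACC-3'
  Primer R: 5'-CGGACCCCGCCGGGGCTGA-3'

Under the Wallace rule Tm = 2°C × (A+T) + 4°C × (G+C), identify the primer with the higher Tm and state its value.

Primer F: A+T=3, G+C=10 → Tm = 2(3)+4(10) = 46°C
Primer R: A+T=3, G+C=16 → Tm = 2(3)+4(16) = 70°C
46°C vs 70°C → primer R is higher.

Primer R, 70°C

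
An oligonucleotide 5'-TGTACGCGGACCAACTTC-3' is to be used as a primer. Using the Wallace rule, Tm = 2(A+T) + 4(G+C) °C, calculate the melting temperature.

56°C

T=4, C=6, A=4, G=4
AT pairs contribute 8, GC pairs contribute 10.
Tm = 2×8 + 4×10 = 56°C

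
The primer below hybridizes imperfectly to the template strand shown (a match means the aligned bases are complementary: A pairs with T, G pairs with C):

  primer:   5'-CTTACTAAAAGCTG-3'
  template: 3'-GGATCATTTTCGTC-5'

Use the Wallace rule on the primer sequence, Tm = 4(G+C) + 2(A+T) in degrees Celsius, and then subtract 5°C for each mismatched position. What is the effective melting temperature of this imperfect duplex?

23°C

Primer base counts: A=5, T=4, G=2, C=3 → A+T=9, G+C=5
Perfect-match Tm = 2(9) + 4(5) = 18 + 20 = 38°C
Mismatches (positions where the bases are not complementary): 3 (at positions 2, 5, 13)
Effective Tm = 38 − 3×5 = 38 − 15 = 23°C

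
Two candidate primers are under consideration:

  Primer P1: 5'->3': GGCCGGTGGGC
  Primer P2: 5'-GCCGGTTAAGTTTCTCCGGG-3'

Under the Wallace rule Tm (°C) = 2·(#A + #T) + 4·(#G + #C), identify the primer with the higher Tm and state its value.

Primer P1: A+T=1, G+C=10 → Tm = 2(1)+4(10) = 42°C
Primer P2: A+T=8, G+C=12 → Tm = 2(8)+4(12) = 64°C
42°C vs 64°C → primer P2 is higher.

Primer P2, 64°C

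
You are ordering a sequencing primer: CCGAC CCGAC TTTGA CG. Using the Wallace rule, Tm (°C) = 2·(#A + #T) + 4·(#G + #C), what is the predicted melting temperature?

Counting bases: C=7, T=3, A=3, G=4
So N_AT = 6 and N_GC = 11.
Tm = 2×6 + 4×11 = 56°C

56°C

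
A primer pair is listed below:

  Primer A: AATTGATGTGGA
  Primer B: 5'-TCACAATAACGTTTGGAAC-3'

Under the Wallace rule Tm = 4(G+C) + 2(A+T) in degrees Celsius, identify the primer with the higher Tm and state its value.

Primer B, 52°C

Primer A: A+T=8, G+C=4 → Tm = 2(8)+4(4) = 32°C
Primer B: A+T=12, G+C=7 → Tm = 2(12)+4(7) = 52°C
32°C vs 52°C → primer B is higher.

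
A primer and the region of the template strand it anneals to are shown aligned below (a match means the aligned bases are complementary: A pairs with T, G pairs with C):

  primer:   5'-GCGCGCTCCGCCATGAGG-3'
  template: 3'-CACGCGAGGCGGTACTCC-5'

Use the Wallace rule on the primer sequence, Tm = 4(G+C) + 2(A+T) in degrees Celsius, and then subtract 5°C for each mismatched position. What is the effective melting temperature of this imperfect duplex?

59°C

Primer base counts: A=2, T=2, G=7, C=7 → A+T=4, G+C=14
Perfect-match Tm = 2(4) + 4(14) = 8 + 56 = 64°C
Mismatches (positions where the bases are not complementary): 1 (at position 2)
Effective Tm = 64 − 1×5 = 64 − 5 = 59°C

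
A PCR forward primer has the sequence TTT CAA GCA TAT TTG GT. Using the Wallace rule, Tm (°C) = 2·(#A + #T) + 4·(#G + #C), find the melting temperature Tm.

44°C

Base counts: C=2, A=4, T=8, G=3
AT pairs contribute 12, GC pairs contribute 5.
Tm = 2(12) + 4(5) = 24 + 20 = 44°C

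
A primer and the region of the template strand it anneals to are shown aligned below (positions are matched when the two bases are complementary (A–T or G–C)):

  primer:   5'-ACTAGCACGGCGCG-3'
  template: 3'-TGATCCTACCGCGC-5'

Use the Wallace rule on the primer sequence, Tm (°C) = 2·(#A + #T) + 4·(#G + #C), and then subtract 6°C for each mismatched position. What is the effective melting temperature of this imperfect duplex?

36°C

Primer base counts: A=3, T=1, G=5, C=5 → A+T=4, G+C=10
Perfect-match Tm = 2(4) + 4(10) = 8 + 40 = 48°C
Mismatches (positions where the bases are not complementary): 2 (at positions 6, 8)
Effective Tm = 48 − 2×6 = 48 − 12 = 36°C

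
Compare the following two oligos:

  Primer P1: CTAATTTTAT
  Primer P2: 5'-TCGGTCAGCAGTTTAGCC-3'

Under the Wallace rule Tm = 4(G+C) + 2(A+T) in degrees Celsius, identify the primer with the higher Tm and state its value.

Primer P2, 56°C

Primer P1: A+T=9, G+C=1 → Tm = 2(9)+4(1) = 22°C
Primer P2: A+T=8, G+C=10 → Tm = 2(8)+4(10) = 56°C
22°C vs 56°C → primer P2 is higher.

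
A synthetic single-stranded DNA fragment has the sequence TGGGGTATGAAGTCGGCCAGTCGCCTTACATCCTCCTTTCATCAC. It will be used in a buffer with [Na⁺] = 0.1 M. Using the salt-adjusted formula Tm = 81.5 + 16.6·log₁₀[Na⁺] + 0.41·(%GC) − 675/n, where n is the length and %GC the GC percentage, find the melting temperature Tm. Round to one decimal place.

71.8°C

Length n = 45. Base counts: T=13, A=8, C=14, G=10
G+C = 24, so %GC = 24/45 × 100 = 53.333%
Salt term: 16.6 × (-1) = -16.6
GC term: 0.41 × 53.333 = 21.867; length term: −675/45 = −15
Tm = 81.5 + (-16.6) + 21.867 − 15 = 71.767 → 71.8°C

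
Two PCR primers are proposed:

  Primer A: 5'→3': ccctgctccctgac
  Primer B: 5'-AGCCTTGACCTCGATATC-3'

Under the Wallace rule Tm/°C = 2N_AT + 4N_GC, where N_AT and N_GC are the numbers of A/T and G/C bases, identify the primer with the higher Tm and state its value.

Primer B, 54°C

Primer A: A+T=4, G+C=10 → Tm = 2(4)+4(10) = 48°C
Primer B: A+T=9, G+C=9 → Tm = 2(9)+4(9) = 54°C
48°C vs 54°C → primer B is higher.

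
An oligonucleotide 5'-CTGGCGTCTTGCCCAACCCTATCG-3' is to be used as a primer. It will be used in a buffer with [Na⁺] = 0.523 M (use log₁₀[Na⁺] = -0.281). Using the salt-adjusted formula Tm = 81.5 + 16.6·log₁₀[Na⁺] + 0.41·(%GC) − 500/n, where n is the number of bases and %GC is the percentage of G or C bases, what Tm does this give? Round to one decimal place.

Length n = 24. Counting bases: T=6, A=3, G=5, C=10
G+C = 15, so %GC = 15/24 × 100 = 62.5%
Salt term: 16.6 × (-0.281) = -4.665
GC term: 0.41 × 62.5 = 25.625; length term: −500/24 = −20.833
Tm = 81.5 + (-4.665) + 25.625 − 20.833 = 81.627 → 81.6°C

81.6°C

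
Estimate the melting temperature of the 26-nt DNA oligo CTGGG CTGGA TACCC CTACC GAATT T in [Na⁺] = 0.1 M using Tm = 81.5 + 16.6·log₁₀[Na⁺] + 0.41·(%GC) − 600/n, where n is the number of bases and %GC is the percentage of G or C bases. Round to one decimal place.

Length n = 26. Counting bases: T=7, G=6, C=8, A=5
G+C = 14, so %GC = 14/26 × 100 = 53.846%
Salt term: 16.6 × (-1) = -16.6
GC term: 0.41 × 53.846 = 22.077; length term: −600/26 = −23.077
Tm = 81.5 + (-16.6) + 22.077 − 23.077 = 63.9 → 63.9°C

63.9°C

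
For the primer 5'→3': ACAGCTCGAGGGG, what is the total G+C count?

9

Base counts: A=3, C=3, T=1, G=6
Total G or C: 6 + 3 = 9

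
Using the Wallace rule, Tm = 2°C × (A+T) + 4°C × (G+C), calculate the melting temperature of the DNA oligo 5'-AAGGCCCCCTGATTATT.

50°C

A=4, C=5, T=5, G=3
AT pairs contribute 9, GC pairs contribute 8.
Tm = 2(9) + 4(8) = 18 + 32 = 50°C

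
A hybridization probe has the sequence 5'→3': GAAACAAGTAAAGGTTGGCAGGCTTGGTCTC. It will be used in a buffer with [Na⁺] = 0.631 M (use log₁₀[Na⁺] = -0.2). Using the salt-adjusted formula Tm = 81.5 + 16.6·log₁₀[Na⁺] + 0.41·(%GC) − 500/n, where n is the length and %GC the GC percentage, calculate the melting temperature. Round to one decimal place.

Length n = 31. C=5, G=10, A=9, T=7
G+C = 15, so %GC = 15/31 × 100 = 48.387%
Salt term: 16.6 × (-0.2) = -3.32
GC term: 0.41 × 48.387 = 19.839; length term: −500/31 = −16.129
Tm = 81.5 + (-3.32) + 19.839 − 16.129 = 81.89 → 81.9°C

81.9°C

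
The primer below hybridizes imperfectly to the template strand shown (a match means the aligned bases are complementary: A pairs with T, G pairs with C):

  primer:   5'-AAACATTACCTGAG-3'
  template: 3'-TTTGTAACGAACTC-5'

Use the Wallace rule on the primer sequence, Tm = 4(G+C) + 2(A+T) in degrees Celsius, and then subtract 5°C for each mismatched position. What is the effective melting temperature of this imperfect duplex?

Primer base counts: A=6, T=3, G=2, C=3 → A+T=9, G+C=5
Perfect-match Tm = 2(9) + 4(5) = 18 + 20 = 38°C
Mismatches (positions where the bases are not complementary): 2 (at positions 8, 10)
Effective Tm = 38 − 2×5 = 38 − 10 = 28°C

28°C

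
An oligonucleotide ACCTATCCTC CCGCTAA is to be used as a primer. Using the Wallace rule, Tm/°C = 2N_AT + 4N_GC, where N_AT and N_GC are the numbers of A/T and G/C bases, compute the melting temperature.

52°C

Scanning the sequence gives A=4, T=4, C=8, G=1.
A+T = 8, G+C = 9
Tm = 4·9 + 2·8 = 36 + 16 = 52°C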